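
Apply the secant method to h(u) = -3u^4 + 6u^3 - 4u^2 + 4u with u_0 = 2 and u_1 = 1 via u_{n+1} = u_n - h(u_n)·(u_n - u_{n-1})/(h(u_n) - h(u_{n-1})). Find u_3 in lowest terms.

-3458/535

h(2) = -8, h(1) = 3. u_2 = 1 - 3·(1 - 2)/(3 - (-8)) = 14/11.
h(1) = 3, h(14/11) = 45528/14641. u_3 = (14/11) - (45528/14641)·((14/11) - 1)/((45528/14641) - 3) = -3458/535.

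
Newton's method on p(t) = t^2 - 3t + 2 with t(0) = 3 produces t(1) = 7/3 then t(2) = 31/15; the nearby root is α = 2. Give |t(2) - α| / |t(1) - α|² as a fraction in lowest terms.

3/5

t(1) - α = 7/3 - 2 = 1/3, so |t(1) - α| = 1/3.
t(2) - α = 31/15 - 2 = 1/15, so |t(2) - α| = 1/15.
|t(1) - α|² = 1/9.
Ratio = (1/15) / (1/9) = 3/5.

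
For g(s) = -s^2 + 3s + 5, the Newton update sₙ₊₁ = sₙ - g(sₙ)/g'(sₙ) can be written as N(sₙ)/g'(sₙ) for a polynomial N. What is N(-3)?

g'(s) = -2s + 3.
N(s) = s·g'(s) - g(s) = s·(-2s + 3) - (-s^2 + 3s + 5) = -s^2 - 5.
N(-3) = -14.

-14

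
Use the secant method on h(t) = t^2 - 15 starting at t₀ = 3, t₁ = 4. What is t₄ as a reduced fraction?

h(3) = -6, h(4) = 1. t₂ = 4 - 1·(4 - 3)/(1 - (-6)) = 27/7.
h(4) = 1, h(27/7) = -6/49. t₃ = (27/7) - (-6/49)·((27/7) - 4)/((-6/49) - 1) = 213/55.
h(27/7) = -6/49, h(213/55) = -6/3025. t₄ = (213/55) - (-6/3025)·((213/55) - (27/7))/((-6/3025) - (-6/49)) = 1921/496.

1921/496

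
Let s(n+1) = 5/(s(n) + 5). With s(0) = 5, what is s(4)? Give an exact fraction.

65/76

s(1) = 5/(5 + 5) = 1/2.
s(2) = 5/(1/2 + 5) = 10/11.
s(3) = 5/(10/11 + 5) = 11/13.
s(4) = 5/(11/13 + 5) = 65/76.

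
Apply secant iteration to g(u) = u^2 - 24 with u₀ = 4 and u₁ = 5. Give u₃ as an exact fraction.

436/89

g(4) = -8, g(5) = 1. u₂ = 5 - 1·(5 - 4)/(1 - (-8)) = 44/9.
g(5) = 1, g(44/9) = -8/81. u₃ = (44/9) - (-8/81)·((44/9) - 5)/((-8/81) - 1) = 436/89.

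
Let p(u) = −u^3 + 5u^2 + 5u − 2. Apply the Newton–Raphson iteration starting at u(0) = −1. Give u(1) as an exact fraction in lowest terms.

−9/8

p'(u) = −3u^2 + 10u + 5.
p(−1) = −1, p'(−1) = −8, so u(1) = (−1) − (−1)/(−8) = −9/8.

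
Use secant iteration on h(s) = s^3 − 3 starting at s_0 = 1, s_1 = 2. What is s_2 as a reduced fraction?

9/7

h(1) = −2, h(2) = 5. s_2 = 2 − 5·(2 − 1)/(5 − (−2)) = 9/7.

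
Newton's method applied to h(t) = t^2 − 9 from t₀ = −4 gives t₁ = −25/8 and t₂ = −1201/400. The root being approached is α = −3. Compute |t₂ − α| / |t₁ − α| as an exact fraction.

1/50

t₁ − α = −25/8 − (−3) = −25/8 + 3 = −1/8, so |t₁ − α| = 1/8.
t₂ − α = −1201/400 − (−3) = −1201/400 + 3 = −1/400, so |t₂ − α| = 1/400.
Ratio = (1/400) / (1/8) = 1/50.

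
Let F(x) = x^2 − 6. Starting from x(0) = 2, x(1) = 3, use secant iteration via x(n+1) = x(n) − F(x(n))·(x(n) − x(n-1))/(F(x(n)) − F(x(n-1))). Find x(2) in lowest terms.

F(2) = −2, F(3) = 3. x(2) = 3 − 3·(3 − 2)/(3 − (−2)) = 12/5.

12/5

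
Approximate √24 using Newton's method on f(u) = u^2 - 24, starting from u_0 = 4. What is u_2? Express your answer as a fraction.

49/10

f'(u) = 2u.
f(4) = -8, f'(4) = 8, so u_1 = 4 - (-8)/8 = 5.
f(5) = 1, f'(5) = 10, so u_2 = 5 - 1/10 = 49/10.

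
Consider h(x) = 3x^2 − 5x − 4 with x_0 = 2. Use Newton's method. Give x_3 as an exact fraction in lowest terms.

h'(x) = 6x − 5.
h(2) = −2, h'(2) = 7, so x_1 = 2 − (−2)/7 = 16/7.
h(16/7) = 12/49, h'(16/7) = 61/7, so x_2 = (16/7) − (12/49)/(61/7) = 964/427.
h(964/427) = 432/182329, h'(964/427) = 3649/427, so x_3 = (964/427) − (432/182329)/(3649/427) = 3517204/1558123.

3517204/1558123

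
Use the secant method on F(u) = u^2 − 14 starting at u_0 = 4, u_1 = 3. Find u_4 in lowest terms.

4591/1227

F(4) = 2, F(3) = −5. u_2 = 3 − (−5)·(3 − 4)/((−5) − 2) = 26/7.
F(3) = −5, F(26/7) = −10/49. u_3 = (26/7) − (−10/49)·((26/7) − 3)/((−10/49) − (−5)) = 176/47.
F(26/7) = −10/49, F(176/47) = 50/2209. u_4 = (176/47) − (50/2209)·((176/47) − (26/7))/((50/2209) − (−10/49)) = 4591/1227.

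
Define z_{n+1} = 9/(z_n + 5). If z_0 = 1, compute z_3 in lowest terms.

117/83

z_1 = 9/(1 + 5) = 3/2.
z_2 = 9/(3/2 + 5) = 18/13.
z_3 = 9/(18/13 + 5) = 117/83.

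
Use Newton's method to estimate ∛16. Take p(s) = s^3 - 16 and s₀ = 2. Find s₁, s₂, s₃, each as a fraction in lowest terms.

s₁ = 8/3, s₂ = 91/36, s₃ = 1126819/447174

p'(s) = 3s^2.
p(2) = -8, p'(2) = 12, so s₁ = 2 - (-8)/12 = 8/3.
p(8/3) = 80/27, p'(8/3) = 64/3, so s₂ = (8/3) - (80/27)/(64/3) = 91/36.
p(91/36) = 7075/46656, p'(91/36) = 8281/432, so s₃ = (91/36) - (7075/46656)/(8281/432) = 1126819/447174.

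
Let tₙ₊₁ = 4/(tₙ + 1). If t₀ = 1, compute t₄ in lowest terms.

28/19

t₁ = 4/(1 + 1) = 2.
t₂ = 4/(2 + 1) = 4/3.
t₃ = 4/(4/3 + 1) = 12/7.
t₄ = 4/(12/7 + 1) = 28/19.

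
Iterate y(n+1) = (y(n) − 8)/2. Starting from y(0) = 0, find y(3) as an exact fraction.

−7

y(1) = (0 − 8)/2 = −4.
y(2) = ((−4) − 8)/2 = −6.
y(3) = ((−6) − 8)/2 = −7.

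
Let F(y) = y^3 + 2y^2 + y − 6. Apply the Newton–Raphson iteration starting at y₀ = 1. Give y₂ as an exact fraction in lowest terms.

F'(y) = 3y^2 + 4y + 1.
F(1) = −2, F'(1) = 8, so y₁ = 1 − (−2)/8 = 5/4.
F(5/4) = 21/64, F'(5/4) = 171/16, so y₂ = (5/4) − (21/64)/(171/16) = 139/114.

139/114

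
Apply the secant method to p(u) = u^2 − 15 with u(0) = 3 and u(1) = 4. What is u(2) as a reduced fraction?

27/7

p(3) = −6, p(4) = 1. u(2) = 4 − 1·(4 − 3)/(1 − (−6)) = 27/7.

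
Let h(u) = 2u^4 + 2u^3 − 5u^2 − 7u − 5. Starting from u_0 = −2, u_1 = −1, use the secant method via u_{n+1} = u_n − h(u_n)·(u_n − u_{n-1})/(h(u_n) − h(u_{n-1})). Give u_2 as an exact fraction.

h(−2) = 5, h(−1) = −3. u_2 = (−1) − (−3)·((−1) − (−2))/((−3) − 5) = −11/8.

−11/8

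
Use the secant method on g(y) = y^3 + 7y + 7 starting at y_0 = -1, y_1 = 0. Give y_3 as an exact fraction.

g(-1) = -1, g(0) = 7. y_2 = 0 - 7·(0 - (-1))/(7 - (-1)) = -7/8.
g(0) = 7, g(-7/8) = 105/512. y_3 = (-7/8) - (105/512)·((-7/8) - 0)/((105/512) - 7) = -64/71.

-64/71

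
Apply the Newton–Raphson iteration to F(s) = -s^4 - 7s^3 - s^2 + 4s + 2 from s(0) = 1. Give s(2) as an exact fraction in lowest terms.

1913641/2273458

F'(s) = -4s^3 - 21s^2 - 2s + 4.
F(1) = -3, F'(1) = -23, so s(1) = 1 - (-3)/(-23) = 20/23.
F(20/23) = -126558/279841, F'(20/23) = -197692/12167, so s(2) = (20/23) - (-126558/279841)/(-197692/12167) = 1913641/2273458.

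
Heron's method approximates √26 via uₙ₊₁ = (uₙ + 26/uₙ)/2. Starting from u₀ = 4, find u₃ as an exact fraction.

u₁ = (4 + 26/4)/2 = 21/4.
u₂ = (21/4 + 26/(21/4))/2 = 857/168.
u₃ = (857/168 + 26/(857/168))/2 = 1468273/287952.

1468273/287952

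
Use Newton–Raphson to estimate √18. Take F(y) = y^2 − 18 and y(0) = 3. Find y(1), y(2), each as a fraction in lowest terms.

y(1) = 9/2, y(2) = 17/4

F'(y) = 2y.
F(3) = −9, F'(3) = 6, so y(1) = 3 − (−9)/6 = 9/2.
F(9/2) = 9/4, F'(9/2) = 9, so y(2) = (9/2) − (9/4)/9 = 17/4.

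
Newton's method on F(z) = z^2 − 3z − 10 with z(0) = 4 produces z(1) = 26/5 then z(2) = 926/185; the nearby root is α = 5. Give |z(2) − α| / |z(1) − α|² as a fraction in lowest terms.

z(1) − α = 26/5 − 5 = 1/5, so |z(1) − α| = 1/5.
z(2) − α = 926/185 − 5 = 1/185, so |z(2) − α| = 1/185.
|z(1) − α|² = 1/25.
Ratio = (1/185) / (1/25) = 5/37.

5/37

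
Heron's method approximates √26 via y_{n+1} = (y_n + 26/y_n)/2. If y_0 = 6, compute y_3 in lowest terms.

7196593/1411368

y_1 = (6 + 26/6)/2 = 31/6.
y_2 = (31/6 + 26/(31/6))/2 = 1897/372.
y_3 = (1897/372 + 26/(1897/372))/2 = 7196593/1411368.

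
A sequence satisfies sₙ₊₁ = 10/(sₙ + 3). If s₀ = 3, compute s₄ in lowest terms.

180/89

s₁ = 10/(3 + 3) = 5/3.
s₂ = 10/(5/3 + 3) = 15/7.
s₃ = 10/(15/7 + 3) = 35/18.
s₄ = 10/(35/18 + 3) = 180/89.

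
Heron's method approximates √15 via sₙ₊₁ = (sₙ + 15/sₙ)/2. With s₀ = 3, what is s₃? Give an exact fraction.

1921/496

s₁ = (3 + 15/3)/2 = 4.
s₂ = (4 + 15/4)/2 = 31/8.
s₃ = (31/8 + 15/(31/8))/2 = 1921/496.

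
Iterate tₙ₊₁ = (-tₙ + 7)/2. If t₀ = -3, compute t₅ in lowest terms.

t₁ = (-(-3) + 7)/2 = 5.
t₂ = (-5 + 7)/2 = 1.
t₃ = (-1 + 7)/2 = 3.
t₄ = (-3 + 7)/2 = 2.
t₅ = (-2 + 7)/2 = 5/2.

5/2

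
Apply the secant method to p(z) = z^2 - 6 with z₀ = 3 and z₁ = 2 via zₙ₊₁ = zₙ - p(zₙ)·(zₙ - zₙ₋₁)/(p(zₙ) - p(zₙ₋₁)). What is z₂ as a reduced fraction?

p(3) = 3, p(2) = -2. z₂ = 2 - (-2)·(2 - 3)/((-2) - 3) = 12/5.

12/5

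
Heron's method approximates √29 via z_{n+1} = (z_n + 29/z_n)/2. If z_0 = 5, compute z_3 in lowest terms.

z_1 = (5 + 29/5)/2 = 27/5.
z_2 = (27/5 + 29/(27/5))/2 = 727/135.
z_3 = (727/135 + 29/(727/135))/2 = 528527/98145.

528527/98145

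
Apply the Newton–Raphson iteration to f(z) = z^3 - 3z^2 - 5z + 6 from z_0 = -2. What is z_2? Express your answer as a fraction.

-185654/105241

f'(z) = 3z^2 - 6z - 5.
f(-2) = -4, f'(-2) = 19, so z_1 = (-2) - (-4)/19 = -34/19.
f(-34/19) = -2672/6859, f'(-34/19) = 5539/361, so z_2 = (-34/19) - (-2672/6859)/(5539/361) = -185654/105241.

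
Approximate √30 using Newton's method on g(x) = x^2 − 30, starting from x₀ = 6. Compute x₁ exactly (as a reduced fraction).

11/2

g'(x) = 2x.
g(6) = 6, g'(6) = 12, so x₁ = 6 − 6/12 = 11/2.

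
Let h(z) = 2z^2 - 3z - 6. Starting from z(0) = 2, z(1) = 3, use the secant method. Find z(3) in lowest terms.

h(2) = -4, h(3) = 3. z(2) = 3 - 3·(3 - 2)/(3 - (-4)) = 18/7.
h(3) = 3, h(18/7) = -24/49. z(3) = (18/7) - (-24/49)·((18/7) - 3)/((-24/49) - 3) = 50/19.

50/19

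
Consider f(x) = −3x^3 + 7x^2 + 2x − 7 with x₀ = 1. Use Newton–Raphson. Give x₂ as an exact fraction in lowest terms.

f'(x) = −9x^2 + 14x + 2.
f(1) = −1, f'(1) = 7, so x₁ = 1 − (−1)/7 = 8/7.
f(8/7) = −17/343, f'(8/7) = 306/49, so x₂ = (8/7) − (−17/343)/(306/49) = 145/126.

145/126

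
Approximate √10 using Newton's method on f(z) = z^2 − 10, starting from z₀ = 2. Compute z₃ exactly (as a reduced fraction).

15761/4984

f'(z) = 2z.
f(2) = −6, f'(2) = 4, so z₁ = 2 − (−6)/4 = 7/2.
f(7/2) = 9/4, f'(7/2) = 7, so z₂ = (7/2) − (9/4)/7 = 89/28.
f(89/28) = 81/784, f'(89/28) = 89/14, so z₃ = (89/28) − (81/784)/(89/14) = 15761/4984.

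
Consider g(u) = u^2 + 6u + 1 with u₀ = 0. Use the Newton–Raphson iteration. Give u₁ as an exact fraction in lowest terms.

−1/6

g'(u) = 2u + 6.
g(0) = 1, g'(0) = 6, so u₁ = 0 − 1/6 = −1/6.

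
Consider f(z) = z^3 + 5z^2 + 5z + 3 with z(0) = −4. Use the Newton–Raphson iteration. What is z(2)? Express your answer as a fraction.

f'(z) = 3z^2 + 10z + 5.
f(−4) = −1, f'(−4) = 13, so z(1) = (−4) − (−1)/13 = −51/13.
f(−51/13) = −90/2197, f'(−51/13) = 2018/169, so z(2) = (−51/13) − (−90/2197)/(2018/169) = −51414/13117.

−51414/13117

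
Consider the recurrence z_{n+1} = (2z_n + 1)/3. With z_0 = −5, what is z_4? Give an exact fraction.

z_1 = (2·(−5) + 1)/3 = −3.
z_2 = (2·(−3) + 1)/3 = −5/3.
z_3 = (2·(−5/3) + 1)/3 = −7/9.
z_4 = (2·(−7/9) + 1)/3 = −5/27.

−5/27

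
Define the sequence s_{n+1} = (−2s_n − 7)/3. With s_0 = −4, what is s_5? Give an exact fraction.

s_1 = (−2·(−4) − 7)/3 = 1/3.
s_2 = (−2·(1/3) − 7)/3 = −23/9.
s_3 = (−2·(−23/9) − 7)/3 = −17/27.
s_4 = (−2·(−17/27) − 7)/3 = −155/81.
s_5 = (−2·(−155/81) − 7)/3 = −257/243.

−257/243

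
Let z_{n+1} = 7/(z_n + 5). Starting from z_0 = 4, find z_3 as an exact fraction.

z_1 = 7/(4 + 5) = 7/9.
z_2 = 7/(7/9 + 5) = 63/52.
z_3 = 7/(63/52 + 5) = 364/323.

364/323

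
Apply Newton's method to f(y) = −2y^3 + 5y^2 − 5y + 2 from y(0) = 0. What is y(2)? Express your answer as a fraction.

26/35

f'(y) = −6y^2 + 10y − 5.
f(0) = 2, f'(0) = −5, so y(1) = 0 − 2/(−5) = 2/5.
f(2/5) = 84/125, f'(2/5) = −49/25, so y(2) = (2/5) − (84/125)/(−49/25) = 26/35.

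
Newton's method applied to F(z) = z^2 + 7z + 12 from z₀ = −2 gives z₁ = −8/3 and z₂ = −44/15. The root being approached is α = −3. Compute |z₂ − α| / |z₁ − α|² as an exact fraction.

3/5

z₁ − α = −8/3 − (−3) = −8/3 + 3 = 1/3, so |z₁ − α| = 1/3.
z₂ − α = −44/15 − (−3) = −44/15 + 3 = 1/15, so |z₂ − α| = 1/15.
|z₁ − α|² = 1/9.
Ratio = (1/15) / (1/9) = 3/5.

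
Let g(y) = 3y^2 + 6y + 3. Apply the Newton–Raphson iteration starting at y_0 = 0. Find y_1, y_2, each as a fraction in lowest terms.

y_1 = −1/2, y_2 = −3/4

g'(y) = 6y + 6.
g(0) = 3, g'(0) = 6, so y_1 = 0 − 3/6 = −1/2.
g(−1/2) = 3/4, g'(−1/2) = 3, so y_2 = (−1/2) − (3/4)/3 = −3/4.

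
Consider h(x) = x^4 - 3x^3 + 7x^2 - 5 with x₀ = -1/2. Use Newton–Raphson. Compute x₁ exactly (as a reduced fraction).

h'(x) = 4x^3 - 9x^2 + 14x.
h(-1/2) = -45/16, h'(-1/2) = -39/4, so x₁ = (-1/2) - (-45/16)/(-39/4) = -41/52.

-41/52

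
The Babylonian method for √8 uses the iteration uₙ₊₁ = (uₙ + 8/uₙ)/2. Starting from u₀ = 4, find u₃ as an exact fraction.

u₁ = (4 + 8/4)/2 = 3.
u₂ = (3 + 8/3)/2 = 17/6.
u₃ = (17/6 + 8/(17/6))/2 = 577/204.

577/204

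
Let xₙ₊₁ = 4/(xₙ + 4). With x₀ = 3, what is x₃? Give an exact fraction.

32/39

x₁ = 4/(3 + 4) = 4/7.
x₂ = 4/(4/7 + 4) = 7/8.
x₃ = 4/(7/8 + 4) = 32/39.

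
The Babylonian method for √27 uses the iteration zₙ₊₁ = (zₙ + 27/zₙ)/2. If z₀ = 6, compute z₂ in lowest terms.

z₁ = (6 + 27/6)/2 = 21/4.
z₂ = (21/4 + 27/(21/4))/2 = 291/56.

291/56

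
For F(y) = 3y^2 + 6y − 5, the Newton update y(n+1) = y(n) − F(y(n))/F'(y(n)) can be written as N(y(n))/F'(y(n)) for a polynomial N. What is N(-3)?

F'(y) = 6y + 6.
N(y) = y·F'(y) − F(y) = y·(6y + 6) − (3y^2 + 6y − 5) = 3y^2 + 5.
N(-3) = 32.

32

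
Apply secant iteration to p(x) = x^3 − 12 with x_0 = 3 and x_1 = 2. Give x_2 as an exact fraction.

p(3) = 15, p(2) = −4. x_2 = 2 − (−4)·(2 − 3)/((−4) − 15) = 42/19.

42/19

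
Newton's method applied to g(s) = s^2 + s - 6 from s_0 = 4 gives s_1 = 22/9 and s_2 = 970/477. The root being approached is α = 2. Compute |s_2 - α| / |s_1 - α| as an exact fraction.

4/53

s_1 - α = 22/9 - 2 = 4/9, so |s_1 - α| = 4/9.
s_2 - α = 970/477 - 2 = 16/477, so |s_2 - α| = 16/477.
Ratio = (16/477) / (4/9) = 4/53.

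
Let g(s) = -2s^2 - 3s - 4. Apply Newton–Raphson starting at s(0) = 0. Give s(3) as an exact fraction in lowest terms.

-1732/1659

g'(s) = -4s - 3.
g(0) = -4, g'(0) = -3, so s(1) = 0 - (-4)/(-3) = -4/3.
g(-4/3) = -32/9, g'(-4/3) = 7/3, so s(2) = (-4/3) - (-32/9)/(7/3) = 4/21.
g(4/21) = -2048/441, g'(4/21) = -79/21, so s(3) = (4/21) - (-2048/441)/(-79/21) = -1732/1659.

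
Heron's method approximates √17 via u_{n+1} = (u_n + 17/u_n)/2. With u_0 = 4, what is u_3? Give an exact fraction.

9478657/2298912

u_1 = (4 + 17/4)/2 = 33/8.
u_2 = (33/8 + 17/(33/8))/2 = 2177/528.
u_3 = (2177/528 + 17/(2177/528))/2 = 9478657/2298912.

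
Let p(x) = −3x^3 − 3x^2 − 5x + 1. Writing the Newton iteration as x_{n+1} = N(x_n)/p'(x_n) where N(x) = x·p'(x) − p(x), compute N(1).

−10

p'(x) = −9x^2 − 6x − 5.
N(x) = x·p'(x) − p(x) = x·(−9x^2 − 6x − 5) − (−3x^3 − 3x^2 − 5x + 1) = −6x^3 − 3x^2 − 1.
N(1) = −10.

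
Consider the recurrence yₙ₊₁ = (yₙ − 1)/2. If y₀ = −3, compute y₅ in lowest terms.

−17/16

y₁ = ((−3) − 1)/2 = −2.
y₂ = ((−2) − 1)/2 = −3/2.
y₃ = ((−3/2) − 1)/2 = −5/4.
y₄ = ((−5/4) − 1)/2 = −9/8.
y₅ = ((−9/8) − 1)/2 = −17/16.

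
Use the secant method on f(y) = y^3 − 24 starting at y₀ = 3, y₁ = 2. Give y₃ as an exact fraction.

f(3) = 3, f(2) = −16. y₂ = 2 − (−16)·(2 − 3)/((−16) − 3) = 54/19.
f(2) = −16, f(54/19) = −7152/6859. y₃ = (54/19) − (−7152/6859)·((54/19) − 2)/((−7152/6859) − (−16)) = 4650/1603.

4650/1603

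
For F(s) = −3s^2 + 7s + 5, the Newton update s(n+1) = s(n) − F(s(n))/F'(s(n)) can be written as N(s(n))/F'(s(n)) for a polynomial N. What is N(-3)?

−32

F'(s) = −6s + 7.
N(s) = s·F'(s) − F(s) = s·(−6s + 7) − (−3s^2 + 7s + 5) = −3s^2 − 5.
N(-3) = −32.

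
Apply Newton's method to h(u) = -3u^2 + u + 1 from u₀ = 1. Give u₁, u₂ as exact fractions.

h'(u) = -6u + 1.
h(1) = -1, h'(1) = -5, so u₁ = 1 - (-1)/(-5) = 4/5.
h(4/5) = -3/25, h'(4/5) = -19/5, so u₂ = (4/5) - (-3/25)/(-19/5) = 73/95.

u₁ = 4/5, u₂ = 73/95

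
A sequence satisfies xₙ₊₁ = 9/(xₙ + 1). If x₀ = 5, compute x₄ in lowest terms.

x₁ = 9/(5 + 1) = 3/2.
x₂ = 9/(3/2 + 1) = 18/5.
x₃ = 9/(18/5 + 1) = 45/23.
x₄ = 9/(45/23 + 1) = 207/68.

207/68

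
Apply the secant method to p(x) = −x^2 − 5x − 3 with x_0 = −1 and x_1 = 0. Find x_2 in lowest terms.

p(−1) = 1, p(0) = −3. x_2 = 0 − (−3)·(0 − (−1))/((−3) − 1) = −3/4.

−3/4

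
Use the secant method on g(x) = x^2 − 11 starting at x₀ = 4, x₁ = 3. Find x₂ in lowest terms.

23/7

g(4) = 5, g(3) = −2. x₂ = 3 − (−2)·(3 − 4)/((−2) − 5) = 23/7.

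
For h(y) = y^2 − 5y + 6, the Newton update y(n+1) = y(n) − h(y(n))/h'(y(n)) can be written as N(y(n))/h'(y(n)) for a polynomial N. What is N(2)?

−2

h'(y) = 2y − 5.
N(y) = y·h'(y) − h(y) = y·(2y − 5) − (y^2 − 5y + 6) = y^2 − 6.
N(2) = −2.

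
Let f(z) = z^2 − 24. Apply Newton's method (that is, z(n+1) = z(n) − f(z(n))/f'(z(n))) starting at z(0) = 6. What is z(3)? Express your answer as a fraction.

4801/980

f'(z) = 2z.
f(6) = 12, f'(6) = 12, so z(1) = 6 − 12/12 = 5.
f(5) = 1, f'(5) = 10, so z(2) = 5 − 1/10 = 49/10.
f(49/10) = 1/100, f'(49/10) = 49/5, so z(3) = (49/10) − (1/100)/(49/5) = 4801/980.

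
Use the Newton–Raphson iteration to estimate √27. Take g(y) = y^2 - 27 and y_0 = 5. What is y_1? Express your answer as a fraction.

26/5

g'(y) = 2y.
g(5) = -2, g'(5) = 10, so y_1 = 5 - (-2)/10 = 26/5.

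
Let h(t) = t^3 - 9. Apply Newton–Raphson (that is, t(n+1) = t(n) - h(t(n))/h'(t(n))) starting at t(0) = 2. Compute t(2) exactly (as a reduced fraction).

h'(t) = 3t^2.
h(2) = -1, h'(2) = 12, so t(1) = 2 - (-1)/12 = 25/12.
h(25/12) = 73/1728, h'(25/12) = 625/48, so t(2) = (25/12) - (73/1728)/(625/48) = 23401/11250.

23401/11250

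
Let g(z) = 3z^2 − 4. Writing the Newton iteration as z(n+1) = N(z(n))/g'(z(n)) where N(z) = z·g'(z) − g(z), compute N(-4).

52

g'(z) = 6z.
N(z) = z·g'(z) − g(z) = z·(6z) − (3z^2 − 4) = 3z^2 + 4.
N(-4) = 52.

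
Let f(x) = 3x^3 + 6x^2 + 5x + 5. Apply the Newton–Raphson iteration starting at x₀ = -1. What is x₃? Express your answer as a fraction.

f'(x) = 9x^2 + 12x + 5.
f(-1) = 3, f'(-1) = 2, so x₁ = (-1) - 3/2 = -5/2.
f(-5/2) = -135/8, f'(-5/2) = 125/4, so x₂ = (-5/2) - (-135/8)/(125/4) = -49/25.
f(-49/25) = -67797/15625, f'(-49/25) = 10034/625, so x₃ = (-49/25) - (-67797/15625)/(10034/625) = -423869/250850.

-423869/250850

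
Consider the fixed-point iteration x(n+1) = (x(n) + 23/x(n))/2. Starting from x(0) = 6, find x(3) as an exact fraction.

x(1) = (6 + 23/6)/2 = 59/12.
x(2) = (59/12 + 23/(59/12))/2 = 6793/1416.
x(3) = (6793/1416 + 23/(6793/1416))/2 = 92261137/19237776.

92261137/19237776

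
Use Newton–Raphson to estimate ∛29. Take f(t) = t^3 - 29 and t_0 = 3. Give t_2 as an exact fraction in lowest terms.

1714381/558009

f'(t) = 3t^2.
f(3) = -2, f'(3) = 27, so t_1 = 3 - (-2)/27 = 83/27.
f(83/27) = 980/19683, f'(83/27) = 6889/243, so t_2 = (83/27) - (980/19683)/(6889/243) = 1714381/558009.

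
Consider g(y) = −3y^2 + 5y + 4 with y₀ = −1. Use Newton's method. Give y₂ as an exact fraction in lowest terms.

g'(y) = −6y + 5.
g(−1) = −4, g'(−1) = 11, so y₁ = (−1) − (−4)/11 = −7/11.
g(−7/11) = −48/121, g'(−7/11) = 97/11, so y₂ = (−7/11) − (−48/121)/(97/11) = −631/1067.

−631/1067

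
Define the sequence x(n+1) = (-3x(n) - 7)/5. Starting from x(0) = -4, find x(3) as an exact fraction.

-1/5

x(1) = (-3·(-4) - 7)/5 = 1.
x(2) = (-3·1 - 7)/5 = -2.
x(3) = (-3·(-2) - 7)/5 = -1/5.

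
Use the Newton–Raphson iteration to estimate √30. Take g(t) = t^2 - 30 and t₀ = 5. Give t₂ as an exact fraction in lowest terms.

g'(t) = 2t.
g(5) = -5, g'(5) = 10, so t₁ = 5 - (-5)/10 = 11/2.
g(11/2) = 1/4, g'(11/2) = 11, so t₂ = (11/2) - (1/4)/11 = 241/44.

241/44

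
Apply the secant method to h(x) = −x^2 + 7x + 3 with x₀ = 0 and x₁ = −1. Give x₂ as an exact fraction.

−3/8

h(0) = 3, h(−1) = −5. x₂ = (−1) − (−5)·((−1) − 0)/((−5) − 3) = −3/8.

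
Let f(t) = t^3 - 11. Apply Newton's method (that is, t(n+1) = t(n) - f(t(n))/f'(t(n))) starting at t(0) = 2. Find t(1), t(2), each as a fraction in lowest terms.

t(1) = 9/4, t(2) = 1081/486

f'(t) = 3t^2.
f(2) = -3, f'(2) = 12, so t(1) = 2 - (-3)/12 = 9/4.
f(9/4) = 25/64, f'(9/4) = 243/16, so t(2) = (9/4) - (25/64)/(243/16) = 1081/486.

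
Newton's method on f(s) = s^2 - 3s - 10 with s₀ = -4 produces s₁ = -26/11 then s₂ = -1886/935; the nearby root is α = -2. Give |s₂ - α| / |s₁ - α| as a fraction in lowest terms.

s₁ - α = -26/11 - (-2) = -26/11 + 2 = -4/11, so |s₁ - α| = 4/11.
s₂ - α = -1886/935 - (-2) = -1886/935 + 2 = -16/935, so |s₂ - α| = 16/935.
Ratio = (16/935) / (4/11) = 4/85.

4/85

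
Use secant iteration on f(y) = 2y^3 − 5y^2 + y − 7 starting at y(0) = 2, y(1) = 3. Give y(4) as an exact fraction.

f(2) = −9, f(3) = 5. y(2) = 3 − 5·(3 − 2)/(5 − (−9)) = 37/14.
f(3) = 5, f(37/14) = −810/343. y(3) = (37/14) − (−810/343)·((37/14) − 3)/((−810/343) − 5) = 557/202.
f(37/14) = −810/343, f(557/202) = −675783/2060602. y(4) = (557/202) − (−675783/2060602)·((557/202) − (37/14))/((−675783/2060602) − (−810/343)) = 98513281/35488742.

98513281/35488742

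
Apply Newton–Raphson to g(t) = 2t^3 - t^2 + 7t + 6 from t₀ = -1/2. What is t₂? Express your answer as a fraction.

g'(t) = 6t^2 - 2t + 7.
g(-1/2) = 2, g'(-1/2) = 19/2, so t₁ = (-1/2) - 2/(19/2) = -27/38.
g(-27/38) = -1344/6859, g'(-27/38) = 8267/722, so t₂ = (-27/38) - (-1344/6859)/(8267/722) = -31119/44878.

-31119/44878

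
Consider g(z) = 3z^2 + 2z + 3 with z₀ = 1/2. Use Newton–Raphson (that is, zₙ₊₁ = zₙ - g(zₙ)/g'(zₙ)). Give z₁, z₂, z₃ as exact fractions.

z₁ = -9/20, z₂ = 957/280, z₃ = 2512347/1764560

g'(z) = 6z + 2.
g(1/2) = 19/4, g'(1/2) = 5, so z₁ = (1/2) - (19/4)/5 = -9/20.
g(-9/20) = 1083/400, g'(-9/20) = -7/10, so z₂ = (-9/20) - (1083/400)/(-7/10) = 957/280.
g(957/280) = 3518667/78400, g'(957/280) = 3151/140, so z₃ = (957/280) - (3518667/78400)/(3151/140) = 2512347/1764560.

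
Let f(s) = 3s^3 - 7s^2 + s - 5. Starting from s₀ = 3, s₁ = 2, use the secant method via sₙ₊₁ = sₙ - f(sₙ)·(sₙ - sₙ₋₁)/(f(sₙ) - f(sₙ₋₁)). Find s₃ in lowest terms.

f(3) = 16, f(2) = -7. s₂ = 2 - (-7)·(2 - 3)/((-7) - 16) = 53/23.
f(2) = -7, f(53/23) = -38416/12167. s₃ = (53/23) - (-38416/12167)·((53/23) - 2)/((-38416/12167) - (-7)) = 17061/6679.

17061/6679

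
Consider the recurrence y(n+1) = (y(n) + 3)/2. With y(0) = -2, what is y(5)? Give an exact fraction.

91/32

y(1) = ((-2) + 3)/2 = 1/2.
y(2) = ((1/2) + 3)/2 = 7/4.
y(3) = ((7/4) + 3)/2 = 19/8.
y(4) = ((19/8) + 3)/2 = 43/16.
y(5) = ((43/16) + 3)/2 = 91/32.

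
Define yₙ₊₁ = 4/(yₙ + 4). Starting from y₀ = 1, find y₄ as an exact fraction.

y₁ = 4/(1 + 4) = 4/5.
y₂ = 4/(4/5 + 4) = 5/6.
y₃ = 4/(5/6 + 4) = 24/29.
y₄ = 4/(24/29 + 4) = 29/35.

29/35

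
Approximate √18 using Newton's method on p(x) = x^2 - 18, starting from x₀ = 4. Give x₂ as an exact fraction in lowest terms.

577/136

p'(x) = 2x.
p(4) = -2, p'(4) = 8, so x₁ = 4 - (-2)/8 = 17/4.
p(17/4) = 1/16, p'(17/4) = 17/2, so x₂ = (17/4) - (1/16)/(17/2) = 577/136.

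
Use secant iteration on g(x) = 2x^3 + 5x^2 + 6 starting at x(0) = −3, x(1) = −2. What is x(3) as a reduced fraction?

−2631/893

g(−3) = −3, g(−2) = 10. x(2) = (−2) − 10·((−2) − (−3))/(10 − (−3)) = −36/13.
g(−2) = 10, g(−36/13) = 4110/2197. x(3) = (−36/13) − (4110/2197)·((−36/13) − (−2))/((4110/2197) − 10) = −2631/893.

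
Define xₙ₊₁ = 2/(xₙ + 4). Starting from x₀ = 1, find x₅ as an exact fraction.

218/485

x₁ = 2/(1 + 4) = 2/5.
x₂ = 2/(2/5 + 4) = 5/11.
x₃ = 2/(5/11 + 4) = 22/49.
x₄ = 2/(22/49 + 4) = 49/109.
x₅ = 2/(49/109 + 4) = 218/485.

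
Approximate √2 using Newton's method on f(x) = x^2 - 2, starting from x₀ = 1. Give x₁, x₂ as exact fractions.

x₁ = 3/2, x₂ = 17/12

f'(x) = 2x.
f(1) = -1, f'(1) = 2, so x₁ = 1 - (-1)/2 = 3/2.
f(3/2) = 1/4, f'(3/2) = 3, so x₂ = (3/2) - (1/4)/3 = 17/12.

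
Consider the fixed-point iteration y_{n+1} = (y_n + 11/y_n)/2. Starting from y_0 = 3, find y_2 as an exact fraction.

y_1 = (3 + 11/3)/2 = 10/3.
y_2 = (10/3 + 11/(10/3))/2 = 199/60.

199/60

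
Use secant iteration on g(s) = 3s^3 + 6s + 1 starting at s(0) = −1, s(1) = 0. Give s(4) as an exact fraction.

g(−1) = −8, g(0) = 1. s(2) = 0 − 1·(0 − (−1))/(1 − (−8)) = −1/9.
g(0) = 1, g(−1/9) = 80/243. s(3) = (−1/9) − (80/243)·((−1/9) − 0)/((80/243) − 1) = −27/163.
g(−1/9) = 80/243, g(−27/163) = −32480/4330747. s(4) = (−27/163) − (−32480/4330747)·((−27/163) − (−1/9))/((−32480/4330747) − (80/243)) = −145665/885881.

−145665/885881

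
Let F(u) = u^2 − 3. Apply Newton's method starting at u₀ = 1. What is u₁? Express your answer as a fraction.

F'(u) = 2u.
F(1) = −2, F'(1) = 2, so u₁ = 1 − (−2)/2 = 2.

2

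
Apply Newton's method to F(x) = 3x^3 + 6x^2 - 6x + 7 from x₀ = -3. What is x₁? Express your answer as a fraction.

F'(x) = 9x^2 + 12x - 6.
F(-3) = -2, F'(-3) = 39, so x₁ = (-3) - (-2)/39 = -115/39.

-115/39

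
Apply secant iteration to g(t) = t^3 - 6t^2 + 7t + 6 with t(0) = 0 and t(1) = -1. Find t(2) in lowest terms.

-3/7

g(0) = 6, g(-1) = -8. t(2) = (-1) - (-8)·((-1) - 0)/((-8) - 6) = -3/7.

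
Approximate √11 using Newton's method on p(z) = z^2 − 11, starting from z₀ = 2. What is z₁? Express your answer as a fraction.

15/4

p'(z) = 2z.
p(2) = −7, p'(2) = 4, so z₁ = 2 − (−7)/4 = 15/4.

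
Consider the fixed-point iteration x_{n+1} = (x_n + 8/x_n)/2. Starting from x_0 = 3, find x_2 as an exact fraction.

x_1 = (3 + 8/3)/2 = 17/6.
x_2 = (17/6 + 8/(17/6))/2 = 577/204.

577/204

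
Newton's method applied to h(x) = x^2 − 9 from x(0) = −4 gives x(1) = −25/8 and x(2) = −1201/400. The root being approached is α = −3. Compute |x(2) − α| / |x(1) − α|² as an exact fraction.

4/25

x(1) − α = −25/8 − (−3) = −25/8 + 3 = −1/8, so |x(1) − α| = 1/8.
x(2) − α = −1201/400 − (−3) = −1201/400 + 3 = −1/400, so |x(2) − α| = 1/400.
|x(1) − α|² = 1/64.
Ratio = (1/400) / (1/64) = 4/25.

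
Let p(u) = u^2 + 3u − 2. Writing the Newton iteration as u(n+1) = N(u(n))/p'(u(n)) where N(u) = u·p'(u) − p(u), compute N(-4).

18

p'(u) = 2u + 3.
N(u) = u·p'(u) − p(u) = u·(2u + 3) − (u^2 + 3u − 2) = u^2 + 2.
N(-4) = 18.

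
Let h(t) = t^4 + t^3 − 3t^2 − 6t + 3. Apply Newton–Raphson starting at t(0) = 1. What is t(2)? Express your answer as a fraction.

h'(t) = 4t^3 + 3t^2 − 6t − 6.
h(1) = −4, h'(1) = −5, so t(1) = 1 − (−4)/(−5) = 1/5.
h(1/5) = 1056/625, h'(1/5) = −881/125, so t(2) = (1/5) − (1056/625)/(−881/125) = 1937/4405.

1937/4405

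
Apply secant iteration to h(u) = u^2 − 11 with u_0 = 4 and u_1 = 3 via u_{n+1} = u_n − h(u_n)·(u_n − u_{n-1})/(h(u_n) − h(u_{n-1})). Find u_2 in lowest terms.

23/7

h(4) = 5, h(3) = −2. u_2 = 3 − (−2)·(3 − 4)/((−2) − 5) = 23/7.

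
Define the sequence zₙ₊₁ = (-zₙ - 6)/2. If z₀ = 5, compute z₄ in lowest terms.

-25/16

z₁ = (-5 - 6)/2 = -11/2.
z₂ = (-(-11/2) - 6)/2 = -1/4.
z₃ = (-(-1/4) - 6)/2 = -23/8.
z₄ = (-(-23/8) - 6)/2 = -25/16.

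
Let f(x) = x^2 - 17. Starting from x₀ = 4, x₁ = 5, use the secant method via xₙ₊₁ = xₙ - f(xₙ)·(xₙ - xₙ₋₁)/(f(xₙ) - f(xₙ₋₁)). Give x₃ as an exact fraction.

169/41

f(4) = -1, f(5) = 8. x₂ = 5 - 8·(5 - 4)/(8 - (-1)) = 37/9.
f(5) = 8, f(37/9) = -8/81. x₃ = (37/9) - (-8/81)·((37/9) - 5)/((-8/81) - 8) = 169/41.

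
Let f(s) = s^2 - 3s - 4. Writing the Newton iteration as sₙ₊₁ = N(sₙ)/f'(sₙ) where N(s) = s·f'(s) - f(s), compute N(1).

5

f'(s) = 2s - 3.
N(s) = s·f'(s) - f(s) = s·(2s - 3) - (s^2 - 3s - 4) = s^2 + 4.
N(1) = 5.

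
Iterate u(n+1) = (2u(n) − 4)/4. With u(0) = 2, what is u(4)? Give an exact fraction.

u(1) = (2·2 − 4)/4 = 0.
u(2) = (2·0 − 4)/4 = −1.
u(3) = (2·(−1) − 4)/4 = −3/2.
u(4) = (2·(−3/2) − 4)/4 = −7/4.

−7/4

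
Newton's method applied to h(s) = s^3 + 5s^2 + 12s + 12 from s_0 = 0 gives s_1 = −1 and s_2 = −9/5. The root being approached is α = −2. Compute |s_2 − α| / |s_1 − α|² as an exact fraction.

s_1 − α = −1 − (−2) = −1 + 2 = 1, so |s_1 − α| = 1.
s_2 − α = −9/5 − (−2) = −9/5 + 2 = 1/5, so |s_2 − α| = 1/5.
|s_1 − α|² = 1.
Ratio = (1/5) / 1 = 1/5.

1/5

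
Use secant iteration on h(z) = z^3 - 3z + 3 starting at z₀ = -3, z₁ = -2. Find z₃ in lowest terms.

h(-3) = -15, h(-2) = 1. z₂ = (-2) - 1·((-2) - (-3))/(1 - (-15)) = -33/16.
h(-2) = 1, h(-33/16) = 1695/4096. z₃ = (-33/16) - (1695/4096)·((-33/16) - (-2))/((1695/4096) - 1) = -5058/2401.

-5058/2401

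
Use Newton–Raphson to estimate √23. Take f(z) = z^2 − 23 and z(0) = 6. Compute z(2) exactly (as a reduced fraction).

6793/1416

f'(z) = 2z.
f(6) = 13, f'(6) = 12, so z(1) = 6 − 13/12 = 59/12.
f(59/12) = 169/144, f'(59/12) = 59/6, so z(2) = (59/12) − (169/144)/(59/6) = 6793/1416.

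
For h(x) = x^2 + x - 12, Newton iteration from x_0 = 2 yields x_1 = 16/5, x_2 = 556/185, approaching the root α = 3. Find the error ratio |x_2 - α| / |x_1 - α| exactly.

1/37

x_1 - α = 16/5 - 3 = 1/5, so |x_1 - α| = 1/5.
x_2 - α = 556/185 - 3 = 1/185, so |x_2 - α| = 1/185.
Ratio = (1/185) / (1/5) = 1/37.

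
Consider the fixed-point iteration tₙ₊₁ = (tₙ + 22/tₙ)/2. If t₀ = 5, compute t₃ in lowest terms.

t₁ = (5 + 22/5)/2 = 47/10.
t₂ = (47/10 + 22/(47/10))/2 = 4409/940.
t₃ = (4409/940 + 22/(4409/940))/2 = 38878481/8288920.

38878481/8288920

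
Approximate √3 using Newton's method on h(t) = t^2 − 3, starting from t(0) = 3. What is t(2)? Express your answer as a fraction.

7/4

h'(t) = 2t.
h(3) = 6, h'(3) = 6, so t(1) = 3 − 6/6 = 2.
h(2) = 1, h'(2) = 4, so t(2) = 2 − 1/4 = 7/4.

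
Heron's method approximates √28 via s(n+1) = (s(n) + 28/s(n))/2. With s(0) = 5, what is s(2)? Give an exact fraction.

5609/1060

s(1) = (5 + 28/5)/2 = 53/10.
s(2) = (53/10 + 28/(53/10))/2 = 5609/1060.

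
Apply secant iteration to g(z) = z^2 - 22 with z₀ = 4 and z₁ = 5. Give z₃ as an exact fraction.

136/29

g(4) = -6, g(5) = 3. z₂ = 5 - 3·(5 - 4)/(3 - (-6)) = 14/3.
g(5) = 3, g(14/3) = -2/9. z₃ = (14/3) - (-2/9)·((14/3) - 5)/((-2/9) - 3) = 136/29.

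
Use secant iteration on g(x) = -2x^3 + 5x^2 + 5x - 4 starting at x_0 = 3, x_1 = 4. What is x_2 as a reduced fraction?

g(3) = 2, g(4) = -32. x_2 = 4 - (-32)·(4 - 3)/((-32) - 2) = 52/17.

52/17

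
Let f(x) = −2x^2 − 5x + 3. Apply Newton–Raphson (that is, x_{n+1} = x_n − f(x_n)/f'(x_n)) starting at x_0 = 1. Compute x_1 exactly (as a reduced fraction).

f'(x) = −4x − 5.
f(1) = −4, f'(1) = −9, so x_1 = 1 − (−4)/(−9) = 5/9.

5/9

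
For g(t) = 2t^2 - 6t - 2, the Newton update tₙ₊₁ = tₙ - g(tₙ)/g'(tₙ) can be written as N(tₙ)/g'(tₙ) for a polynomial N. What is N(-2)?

g'(t) = 4t - 6.
N(t) = t·g'(t) - g(t) = t·(4t - 6) - (2t^2 - 6t - 2) = 2t^2 + 2.
N(-2) = 10.

10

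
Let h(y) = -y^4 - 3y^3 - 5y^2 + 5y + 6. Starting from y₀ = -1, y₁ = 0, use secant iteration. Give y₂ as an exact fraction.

h(-1) = -2, h(0) = 6. y₂ = 0 - 6·(0 - (-1))/(6 - (-2)) = -3/4.

-3/4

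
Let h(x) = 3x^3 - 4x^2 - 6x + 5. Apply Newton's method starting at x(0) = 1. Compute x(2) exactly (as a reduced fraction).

h'(x) = 9x^2 - 8x - 6.
h(1) = -2, h'(1) = -5, so x(1) = 1 - (-2)/(-5) = 3/5.
h(3/5) = 76/125, h'(3/5) = -189/25, so x(2) = (3/5) - (76/125)/(-189/25) = 643/945.

643/945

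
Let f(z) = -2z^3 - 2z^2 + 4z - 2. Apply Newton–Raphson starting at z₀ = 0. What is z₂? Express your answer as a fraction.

2

f'(z) = -6z^2 - 4z + 4.
f(0) = -2, f'(0) = 4, so z₁ = 0 - (-2)/4 = 1/2.
f(1/2) = -3/4, f'(1/2) = 1/2, so z₂ = (1/2) - (-3/4)/(1/2) = 2.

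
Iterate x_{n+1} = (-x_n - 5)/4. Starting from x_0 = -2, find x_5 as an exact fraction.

x_1 = (-(-2) - 5)/4 = -3/4.
x_2 = (-(-3/4) - 5)/4 = -17/16.
x_3 = (-(-17/16) - 5)/4 = -63/64.
x_4 = (-(-63/64) - 5)/4 = -257/256.
x_5 = (-(-257/256) - 5)/4 = -1023/1024.

-1023/1024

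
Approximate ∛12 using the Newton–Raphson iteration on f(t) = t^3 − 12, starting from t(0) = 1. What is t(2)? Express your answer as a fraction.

1453/441

f'(t) = 3t^2.
f(1) = −11, f'(1) = 3, so t(1) = 1 − (−11)/3 = 14/3.
f(14/3) = 2420/27, f'(14/3) = 196/3, so t(2) = (14/3) − (2420/27)/(196/3) = 1453/441.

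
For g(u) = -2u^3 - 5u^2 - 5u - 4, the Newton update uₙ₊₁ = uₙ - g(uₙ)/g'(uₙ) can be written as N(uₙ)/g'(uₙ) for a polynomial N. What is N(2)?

g'(u) = -6u^2 - 10u - 5.
N(u) = u·g'(u) - g(u) = u·(-6u^2 - 10u - 5) - (-2u^3 - 5u^2 - 5u - 4) = -4u^3 - 5u^2 + 4.
N(2) = -48.

-48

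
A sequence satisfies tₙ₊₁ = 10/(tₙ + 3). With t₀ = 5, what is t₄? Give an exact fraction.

910/443

t₁ = 10/(5 + 3) = 5/4.
t₂ = 10/(5/4 + 3) = 40/17.
t₃ = 10/(40/17 + 3) = 170/91.
t₄ = 10/(170/91 + 3) = 910/443.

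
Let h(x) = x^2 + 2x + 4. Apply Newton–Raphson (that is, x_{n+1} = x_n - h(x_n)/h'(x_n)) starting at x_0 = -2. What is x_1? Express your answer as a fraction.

h'(x) = 2x + 2.
h(-2) = 4, h'(-2) = -2, so x_1 = (-2) - 4/(-2) = 0.

0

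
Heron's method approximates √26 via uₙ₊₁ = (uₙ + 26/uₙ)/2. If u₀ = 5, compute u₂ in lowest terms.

u₁ = (5 + 26/5)/2 = 51/10.
u₂ = (51/10 + 26/(51/10))/2 = 5201/1020.

5201/1020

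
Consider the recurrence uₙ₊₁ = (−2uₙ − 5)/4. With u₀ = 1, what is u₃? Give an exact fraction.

−17/16

u₁ = (−2·1 − 5)/4 = −7/4.
u₂ = (−2·(−7/4) − 5)/4 = −3/8.
u₃ = (−2·(−3/8) − 5)/4 = −17/16.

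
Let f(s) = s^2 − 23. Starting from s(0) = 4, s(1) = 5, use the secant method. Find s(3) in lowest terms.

211/44

f(4) = −7, f(5) = 2. s(2) = 5 − 2·(5 − 4)/(2 − (−7)) = 43/9.
f(5) = 2, f(43/9) = −14/81. s(3) = (43/9) − (−14/81)·((43/9) − 5)/((−14/81) − 2) = 211/44.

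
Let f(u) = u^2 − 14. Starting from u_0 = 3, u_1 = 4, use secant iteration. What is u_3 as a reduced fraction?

f(3) = −5, f(4) = 2. u_2 = 4 − 2·(4 − 3)/(2 − (−5)) = 26/7.
f(4) = 2, f(26/7) = −10/49. u_3 = (26/7) − (−10/49)·((26/7) − 4)/((−10/49) − 2) = 101/27.

101/27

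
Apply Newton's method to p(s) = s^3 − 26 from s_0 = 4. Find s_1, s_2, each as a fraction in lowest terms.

p'(s) = 3s^2.
p(4) = 38, p'(4) = 48, so s_1 = 4 − 38/48 = 77/24.
p(77/24) = 97109/13824, p'(77/24) = 5929/192, so s_2 = (77/24) − (97109/13824)/(5929/192) = 636245/213444.

s_1 = 77/24, s_2 = 636245/213444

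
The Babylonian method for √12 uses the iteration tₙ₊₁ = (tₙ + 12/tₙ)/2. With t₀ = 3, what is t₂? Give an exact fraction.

97/28

t₁ = (3 + 12/3)/2 = 7/2.
t₂ = (7/2 + 12/(7/2))/2 = 97/28.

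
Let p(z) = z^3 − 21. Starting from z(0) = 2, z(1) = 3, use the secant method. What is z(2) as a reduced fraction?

51/19

p(2) = −13, p(3) = 6. z(2) = 3 − 6·(3 − 2)/(6 − (−13)) = 51/19.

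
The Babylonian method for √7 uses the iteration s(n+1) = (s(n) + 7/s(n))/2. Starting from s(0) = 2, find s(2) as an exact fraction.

233/88

s(1) = (2 + 7/2)/2 = 11/4.
s(2) = (11/4 + 7/(11/4))/2 = 233/88.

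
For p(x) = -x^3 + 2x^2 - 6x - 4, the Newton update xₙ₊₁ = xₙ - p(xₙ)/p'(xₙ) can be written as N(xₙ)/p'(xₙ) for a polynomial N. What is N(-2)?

p'(x) = -3x^2 + 4x - 6.
N(x) = x·p'(x) - p(x) = x·(-3x^2 + 4x - 6) - (-x^3 + 2x^2 - 6x - 4) = -2x^3 + 2x^2 + 4.
N(-2) = 28.

28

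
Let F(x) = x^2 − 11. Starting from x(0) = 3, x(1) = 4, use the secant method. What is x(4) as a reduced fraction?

3907/1178

F(3) = −2, F(4) = 5. x(2) = 4 − 5·(4 − 3)/(5 − (−2)) = 23/7.
F(4) = 5, F(23/7) = −10/49. x(3) = (23/7) − (−10/49)·((23/7) − 4)/((−10/49) − 5) = 169/51.
F(23/7) = −10/49, F(169/51) = −50/2601. x(4) = (169/51) − (−50/2601)·((169/51) − (23/7))/((−50/2601) − (−10/49)) = 3907/1178.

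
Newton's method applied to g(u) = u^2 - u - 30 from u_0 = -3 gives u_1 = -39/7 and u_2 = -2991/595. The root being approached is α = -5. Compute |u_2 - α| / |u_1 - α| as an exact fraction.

4/85

u_1 - α = -39/7 - (-5) = -39/7 + 5 = -4/7, so |u_1 - α| = 4/7.
u_2 - α = -2991/595 - (-5) = -2991/595 + 5 = -16/595, so |u_2 - α| = 16/595.
Ratio = (16/595) / (4/7) = 4/85.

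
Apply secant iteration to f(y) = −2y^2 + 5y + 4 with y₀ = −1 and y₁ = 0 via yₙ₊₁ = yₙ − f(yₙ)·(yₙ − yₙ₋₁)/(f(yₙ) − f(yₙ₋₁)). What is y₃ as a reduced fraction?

−28/43

f(−1) = −3, f(0) = 4. y₂ = 0 − 4·(0 − (−1))/(4 − (−3)) = −4/7.
f(0) = 4, f(−4/7) = 24/49. y₃ = (−4/7) − (24/49)·((−4/7) − 0)/((24/49) − 4) = −28/43.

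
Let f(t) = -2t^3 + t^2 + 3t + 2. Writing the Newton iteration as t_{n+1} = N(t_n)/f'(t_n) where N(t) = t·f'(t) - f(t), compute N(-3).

f'(t) = -6t^2 + 2t + 3.
N(t) = t·f'(t) - f(t) = t·(-6t^2 + 2t + 3) - (-2t^3 + t^2 + 3t + 2) = -4t^3 + t^2 - 2.
N(-3) = 115.

115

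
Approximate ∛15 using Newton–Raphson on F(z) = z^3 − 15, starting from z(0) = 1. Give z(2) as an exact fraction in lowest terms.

F'(z) = 3z^2.
F(1) = −14, F'(1) = 3, so z(1) = 1 − (−14)/3 = 17/3.
F(17/3) = 4508/27, F'(17/3) = 289/3, so z(2) = (17/3) − (4508/27)/(289/3) = 10231/2601.

10231/2601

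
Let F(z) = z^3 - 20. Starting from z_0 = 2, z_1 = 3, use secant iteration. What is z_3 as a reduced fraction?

F(2) = -12, F(3) = 7. z_2 = 3 - 7·(3 - 2)/(7 - (-12)) = 50/19.
F(3) = 7, F(50/19) = -12180/6859. z_3 = (50/19) - (-12180/6859)·((50/19) - 3)/((-12180/6859) - 7) = 23270/8599.

23270/8599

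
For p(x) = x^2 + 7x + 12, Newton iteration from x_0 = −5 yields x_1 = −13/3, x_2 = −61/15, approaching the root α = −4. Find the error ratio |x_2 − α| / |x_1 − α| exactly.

x_1 − α = −13/3 − (−4) = −13/3 + 4 = −1/3, so |x_1 − α| = 1/3.
x_2 − α = −61/15 − (−4) = −61/15 + 4 = −1/15, so |x_2 − α| = 1/15.
Ratio = (1/15) / (1/3) = 1/5.

1/5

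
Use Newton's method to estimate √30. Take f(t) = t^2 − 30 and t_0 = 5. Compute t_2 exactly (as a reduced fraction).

241/44

f'(t) = 2t.
f(5) = −5, f'(5) = 10, so t_1 = 5 − (−5)/10 = 11/2.
f(11/2) = 1/4, f'(11/2) = 11, so t_2 = (11/2) − (1/4)/11 = 241/44.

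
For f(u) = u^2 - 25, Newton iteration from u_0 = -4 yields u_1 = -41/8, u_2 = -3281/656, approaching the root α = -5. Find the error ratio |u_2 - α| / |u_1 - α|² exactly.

4/41

u_1 - α = -41/8 - (-5) = -41/8 + 5 = -1/8, so |u_1 - α| = 1/8.
u_2 - α = -3281/656 - (-5) = -3281/656 + 5 = -1/656, so |u_2 - α| = 1/656.
|u_1 - α|² = 1/64.
Ratio = (1/656) / (1/64) = 4/41.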